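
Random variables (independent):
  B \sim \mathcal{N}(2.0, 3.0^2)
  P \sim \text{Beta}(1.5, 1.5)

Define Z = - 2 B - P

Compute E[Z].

E[Z] = -2*E[B] - 1*E[P]
E[B] = 2
E[P] = 0.5
E[Z] = -2*2 - 1*0.5 = -4.5

-4.5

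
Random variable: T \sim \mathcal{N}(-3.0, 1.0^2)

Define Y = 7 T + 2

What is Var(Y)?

For Y = aT + b: Var(Y) = a² * Var(T)
Var(T) = 1.0^2 = 1
Var(Y) = 7² * 1 = 49 * 1 = 49

49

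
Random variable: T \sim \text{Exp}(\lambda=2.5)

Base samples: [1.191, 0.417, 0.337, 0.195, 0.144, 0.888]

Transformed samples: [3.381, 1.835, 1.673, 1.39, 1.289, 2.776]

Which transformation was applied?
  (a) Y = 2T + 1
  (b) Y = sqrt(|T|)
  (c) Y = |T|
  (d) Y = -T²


Checking option (a) Y = 2T + 1:
  T = 1.191 -> Y = 3.381 ✓
  T = 0.417 -> Y = 1.835 ✓
  T = 0.337 -> Y = 1.673 ✓
All samples match this transformation.

(a) 2T + 1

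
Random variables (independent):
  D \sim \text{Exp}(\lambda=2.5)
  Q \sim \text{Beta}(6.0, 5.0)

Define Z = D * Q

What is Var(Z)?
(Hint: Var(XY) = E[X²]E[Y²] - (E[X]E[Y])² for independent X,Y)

Var(XY) = E[X²]E[Y²] - (E[X]E[Y])²
E[D] = 0.4, Var(D) = 0.16
E[Q] = 0.54545455, Var(Q) = 0.020661157
E[D²] = 0.16 + 0.4² = 0.32
E[Q²] = 0.020661157 + 0.54545455² = 0.31818182
Var(Z) = 0.32*0.31818182 - (0.4*0.54545455)²
= 0.10181818 - 0.047603306 = 0.054214876

0.054214876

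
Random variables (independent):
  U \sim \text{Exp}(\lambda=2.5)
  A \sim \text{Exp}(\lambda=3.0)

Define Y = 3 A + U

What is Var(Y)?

For independent RVs: Var(aX + bY) = a²Var(X) + b²Var(Y)
Var(U) = 0.16
Var(A) = 0.11111111
Var(Y) = 1²*0.16 + 3²*0.11111111
= 1*0.16 + 9*0.11111111 = 1.16

1.16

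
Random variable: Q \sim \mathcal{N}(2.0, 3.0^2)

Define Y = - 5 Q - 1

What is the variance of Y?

For Y = aQ + b: Var(Y) = a² * Var(Q)
Var(Q) = 3.0^2 = 9
Var(Y) = (-5)² * 9 = 25 * 9 = 225

225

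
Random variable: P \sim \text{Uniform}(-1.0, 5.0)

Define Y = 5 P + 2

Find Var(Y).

For Y = aP + b: Var(Y) = a² * Var(P)
Var(P) = (5 + 1)^2/12 = 3
Var(Y) = 5² * 3 = 25 * 3 = 75

75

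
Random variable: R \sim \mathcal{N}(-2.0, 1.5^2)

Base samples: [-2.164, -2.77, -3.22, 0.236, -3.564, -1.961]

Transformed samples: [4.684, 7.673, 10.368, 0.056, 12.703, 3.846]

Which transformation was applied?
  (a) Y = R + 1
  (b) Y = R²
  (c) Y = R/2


Checking option (b) Y = R²:
  R = -2.164 -> Y = 4.684 ✓
  R = -2.77 -> Y = 7.673 ✓
  R = -3.22 -> Y = 10.368 ✓
All samples match this transformation.

(b) R²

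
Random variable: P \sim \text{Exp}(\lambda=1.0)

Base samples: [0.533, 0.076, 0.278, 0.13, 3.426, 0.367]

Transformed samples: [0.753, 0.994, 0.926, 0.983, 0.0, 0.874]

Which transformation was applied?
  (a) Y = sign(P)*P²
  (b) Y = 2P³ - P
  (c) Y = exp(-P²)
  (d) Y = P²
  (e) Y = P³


Checking option (c) Y = exp(-P²):
  P = 0.533 -> Y = 0.753 ✓
  P = 0.076 -> Y = 0.994 ✓
  P = 0.278 -> Y = 0.926 ✓
All samples match this transformation.

(c) exp(-P²)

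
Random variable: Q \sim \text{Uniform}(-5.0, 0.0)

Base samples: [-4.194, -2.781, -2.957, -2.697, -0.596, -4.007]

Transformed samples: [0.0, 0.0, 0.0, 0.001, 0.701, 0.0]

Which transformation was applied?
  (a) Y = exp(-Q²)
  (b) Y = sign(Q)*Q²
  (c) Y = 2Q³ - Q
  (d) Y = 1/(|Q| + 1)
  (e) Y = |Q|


Checking option (a) Y = exp(-Q²):
  Q = -4.194 -> Y = 0.0 ✓
  Q = -2.781 -> Y = 0.0 ✓
  Q = -2.957 -> Y = 0.0 ✓
All samples match this transformation.

(a) exp(-Q²)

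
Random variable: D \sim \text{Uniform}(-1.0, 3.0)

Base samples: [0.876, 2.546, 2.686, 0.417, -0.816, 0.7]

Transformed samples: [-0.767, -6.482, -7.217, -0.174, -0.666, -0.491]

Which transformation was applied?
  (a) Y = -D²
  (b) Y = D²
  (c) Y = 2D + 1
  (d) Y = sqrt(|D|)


Checking option (a) Y = -D²:
  D = 0.876 -> Y = -0.767 ✓
  D = 2.546 -> Y = -6.482 ✓
  D = 2.686 -> Y = -7.217 ✓
All samples match this transformation.

(a) -D²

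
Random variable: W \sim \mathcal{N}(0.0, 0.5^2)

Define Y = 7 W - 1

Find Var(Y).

For Y = aW + b: Var(Y) = a² * Var(W)
Var(W) = 0.5^2 = 0.25
Var(Y) = 7² * 0.25 = 49 * 0.25 = 12.25

12.25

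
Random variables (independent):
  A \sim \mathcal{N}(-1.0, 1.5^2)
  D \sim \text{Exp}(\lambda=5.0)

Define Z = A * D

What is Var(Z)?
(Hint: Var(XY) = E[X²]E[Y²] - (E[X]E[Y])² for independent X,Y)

Var(XY) = E[X²]E[Y²] - (E[X]E[Y])²
E[A] = -1, Var(A) = 2.25
E[D] = 0.2, Var(D) = 0.04
E[A²] = 2.25 + (-1)² = 3.25
E[D²] = 0.04 + 0.2² = 0.08
Var(Z) = 3.25*0.08 - (-1*0.2)²
= 0.26 - 0.04 = 0.22

0.22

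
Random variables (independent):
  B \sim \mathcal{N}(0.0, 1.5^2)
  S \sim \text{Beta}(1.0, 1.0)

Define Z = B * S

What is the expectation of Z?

For independent RVs: E[XY] = E[X]*E[Y]
E[B] = 0
E[S] = 0.5
E[Z] = 0 * 0.5 = 0

0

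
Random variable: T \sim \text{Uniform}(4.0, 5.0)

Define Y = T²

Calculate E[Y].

Using E[X²] = Var(X) + (E[X])²:
E[T] = 4.5
Var(T) = (5 - 4)^2/12 = 0.083333333
E[T²] = 0.083333333 + 4.5² = 0.083333333 + 20.25 = 20.333333

20.333333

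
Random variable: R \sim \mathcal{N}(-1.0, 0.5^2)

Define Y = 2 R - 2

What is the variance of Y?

For Y = aR + b: Var(Y) = a² * Var(R)
Var(R) = 0.5^2 = 0.25
Var(Y) = 2² * 0.25 = 4 * 0.25 = 1

1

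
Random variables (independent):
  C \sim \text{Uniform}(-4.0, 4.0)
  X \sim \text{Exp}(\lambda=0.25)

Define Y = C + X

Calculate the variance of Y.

For independent RVs: Var(aX + bY) = a²Var(X) + b²Var(Y)
Var(C) = 5.3333333
Var(X) = 16
Var(Y) = 1²*5.3333333 + 1²*16
= 1*5.3333333 + 1*16 = 21.333333

21.333333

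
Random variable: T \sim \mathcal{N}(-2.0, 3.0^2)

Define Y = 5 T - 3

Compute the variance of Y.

For Y = aT + b: Var(Y) = a² * Var(T)
Var(T) = 3.0^2 = 9
Var(Y) = 5² * 9 = 25 * 9 = 225

225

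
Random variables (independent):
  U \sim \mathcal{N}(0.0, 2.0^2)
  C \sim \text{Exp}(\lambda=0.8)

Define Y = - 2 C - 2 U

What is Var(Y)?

For independent RVs: Var(aX + bY) = a²Var(X) + b²Var(Y)
Var(U) = 4
Var(C) = 1.5625
Var(Y) = (-2)²*4 + (-2)²*1.5625
= 4*4 + 4*1.5625 = 22.25

22.25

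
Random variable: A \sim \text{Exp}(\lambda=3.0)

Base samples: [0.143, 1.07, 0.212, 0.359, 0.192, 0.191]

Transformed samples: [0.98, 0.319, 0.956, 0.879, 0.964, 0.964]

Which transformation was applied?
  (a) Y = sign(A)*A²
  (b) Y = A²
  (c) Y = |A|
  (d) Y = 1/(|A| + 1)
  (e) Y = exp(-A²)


Checking option (e) Y = exp(-A²):
  A = 0.143 -> Y = 0.98 ✓
  A = 1.07 -> Y = 0.319 ✓
  A = 0.212 -> Y = 0.956 ✓
All samples match this transformation.

(e) exp(-A²)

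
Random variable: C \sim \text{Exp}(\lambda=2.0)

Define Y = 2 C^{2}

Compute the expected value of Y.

E[Y] = 2*E[C²]
E[C] = 0.5
E[C²] = Var(C) + (E[C])² = 0.25 + 0.25 = 0.5
E[Y] = 2*0.5 = 1

1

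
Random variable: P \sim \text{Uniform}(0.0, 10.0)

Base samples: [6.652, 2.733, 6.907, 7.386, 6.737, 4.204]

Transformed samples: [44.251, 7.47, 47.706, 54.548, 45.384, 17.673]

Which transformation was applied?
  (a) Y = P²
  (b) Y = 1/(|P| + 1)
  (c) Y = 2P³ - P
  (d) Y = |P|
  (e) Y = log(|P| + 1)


Checking option (a) Y = P²:
  P = 6.652 -> Y = 44.251 ✓
  P = 2.733 -> Y = 7.47 ✓
  P = 6.907 -> Y = 47.706 ✓
All samples match this transformation.

(a) P²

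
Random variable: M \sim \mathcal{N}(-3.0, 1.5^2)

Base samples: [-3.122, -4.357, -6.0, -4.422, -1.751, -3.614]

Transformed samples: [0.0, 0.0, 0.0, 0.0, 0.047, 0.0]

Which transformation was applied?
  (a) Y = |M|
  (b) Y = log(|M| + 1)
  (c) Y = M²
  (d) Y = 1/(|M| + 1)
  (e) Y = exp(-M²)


Checking option (e) Y = exp(-M²):
  M = -3.122 -> Y = 0.0 ✓
  M = -4.357 -> Y = 0.0 ✓
  M = -6.0 -> Y = 0.0 ✓
All samples match this transformation.

(e) exp(-M²)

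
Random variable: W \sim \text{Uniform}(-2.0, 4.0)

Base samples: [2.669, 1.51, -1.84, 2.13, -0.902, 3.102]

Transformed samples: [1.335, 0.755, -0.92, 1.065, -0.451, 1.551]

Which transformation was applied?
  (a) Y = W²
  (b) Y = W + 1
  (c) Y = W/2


Checking option (c) Y = W/2:
  W = 2.669 -> Y = 1.335 ✓
  W = 1.51 -> Y = 0.755 ✓
  W = -1.84 -> Y = -0.92 ✓
All samples match this transformation.

(c) W/2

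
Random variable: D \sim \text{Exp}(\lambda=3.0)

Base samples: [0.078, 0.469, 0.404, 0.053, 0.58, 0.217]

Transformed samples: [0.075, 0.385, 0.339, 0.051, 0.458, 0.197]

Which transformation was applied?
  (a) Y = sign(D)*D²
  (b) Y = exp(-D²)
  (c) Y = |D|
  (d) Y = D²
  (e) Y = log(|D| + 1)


Checking option (e) Y = log(|D| + 1):
  D = 0.078 -> Y = 0.075 ✓
  D = 0.469 -> Y = 0.385 ✓
  D = 0.404 -> Y = 0.339 ✓
All samples match this transformation.

(e) log(|D| + 1)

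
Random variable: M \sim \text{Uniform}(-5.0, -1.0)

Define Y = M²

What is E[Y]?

E[M²] = Var(M) + (E[M])² = 1.3333333 + 9 = 10.333333

10.333333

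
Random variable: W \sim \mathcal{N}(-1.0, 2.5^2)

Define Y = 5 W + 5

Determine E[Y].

For Y = 5W + 5:
E[Y] = 5 * E[W] + 5
E[W] = -1.0 = -1
E[Y] = 5 * (-1) + 5 = 0

0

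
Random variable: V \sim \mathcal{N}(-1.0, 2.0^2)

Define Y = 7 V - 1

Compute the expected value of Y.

For Y = 7V - 1:
E[Y] = 7 * E[V] - 1
E[V] = -1.0 = -1
E[Y] = 7 * (-1) - 1 = -8

-8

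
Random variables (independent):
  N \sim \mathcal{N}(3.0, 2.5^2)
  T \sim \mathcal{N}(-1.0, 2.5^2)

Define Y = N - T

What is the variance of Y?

For independent RVs: Var(aX + bY) = a²Var(X) + b²Var(Y)
Var(N) = 6.25
Var(T) = 6.25
Var(Y) = 1²*6.25 + (-1)²*6.25
= 1*6.25 + 1*6.25 = 12.5

12.5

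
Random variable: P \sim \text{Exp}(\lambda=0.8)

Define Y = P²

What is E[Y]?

Using E[X²] = Var(X) + (E[X])²:
E[P] = 1.25
Var(P) = 1/0.8^2 = 1.5625
E[P²] = 1.5625 + 1.25² = 1.5625 + 1.5625 = 3.125

3.125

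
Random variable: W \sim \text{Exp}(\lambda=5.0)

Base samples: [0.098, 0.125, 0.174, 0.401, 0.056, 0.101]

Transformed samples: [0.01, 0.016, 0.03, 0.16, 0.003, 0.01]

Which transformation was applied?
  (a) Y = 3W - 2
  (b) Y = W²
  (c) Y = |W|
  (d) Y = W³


Checking option (b) Y = W²:
  W = 0.098 -> Y = 0.01 ✓
  W = 0.125 -> Y = 0.016 ✓
  W = 0.174 -> Y = 0.03 ✓
All samples match this transformation.

(b) W²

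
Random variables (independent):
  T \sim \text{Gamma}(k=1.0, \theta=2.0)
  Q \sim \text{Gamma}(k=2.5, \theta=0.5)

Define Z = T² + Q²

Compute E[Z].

E[Z] = E[T²] + E[Q²]
E[T²] = Var(T) + E[T]² = 4 + 4 = 8
E[Q²] = Var(Q) + E[Q]² = 0.625 + 1.5625 = 2.1875
E[Z] = 8 + 2.1875 = 10.1875

10.1875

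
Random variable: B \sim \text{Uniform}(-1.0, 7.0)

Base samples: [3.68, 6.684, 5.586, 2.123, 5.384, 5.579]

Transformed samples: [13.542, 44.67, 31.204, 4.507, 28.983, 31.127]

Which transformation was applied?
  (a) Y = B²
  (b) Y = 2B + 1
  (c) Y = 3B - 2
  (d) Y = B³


Checking option (a) Y = B²:
  B = 3.68 -> Y = 13.542 ✓
  B = 6.684 -> Y = 44.67 ✓
  B = 5.586 -> Y = 31.204 ✓
All samples match this transformation.

(a) B²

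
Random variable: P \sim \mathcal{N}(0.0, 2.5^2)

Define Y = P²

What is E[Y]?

Using E[X²] = Var(X) + (E[X])²:
E[P] = 0
Var(P) = 2.5^2 = 6.25
E[P²] = 6.25 + 0² = 6.25 + 0 = 6.25

6.25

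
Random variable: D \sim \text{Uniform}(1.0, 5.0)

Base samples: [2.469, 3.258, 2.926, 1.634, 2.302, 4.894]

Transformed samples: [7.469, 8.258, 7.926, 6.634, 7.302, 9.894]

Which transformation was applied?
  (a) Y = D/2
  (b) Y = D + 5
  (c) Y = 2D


Checking option (b) Y = D + 5:
  D = 2.469 -> Y = 7.469 ✓
  D = 3.258 -> Y = 8.258 ✓
  D = 2.926 -> Y = 7.926 ✓
All samples match this transformation.

(b) D + 5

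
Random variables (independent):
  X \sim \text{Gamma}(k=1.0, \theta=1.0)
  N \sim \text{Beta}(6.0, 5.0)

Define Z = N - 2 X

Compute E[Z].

E[Z] = -2*E[X] + 1*E[N]
E[X] = 1
E[N] = 0.54545455
E[Z] = -2*1 + 1*0.54545455 = -1.4545455

-1.4545455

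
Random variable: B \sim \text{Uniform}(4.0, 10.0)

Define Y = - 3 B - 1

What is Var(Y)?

For Y = aB + b: Var(Y) = a² * Var(B)
Var(B) = (10 - 4)^2/12 = 3
Var(Y) = (-3)² * 3 = 9 * 3 = 27

27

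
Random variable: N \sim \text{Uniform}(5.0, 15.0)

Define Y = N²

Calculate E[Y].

E[N²] = Var(N) + (E[N])² = 8.3333333 + 100 = 108.33333

108.33333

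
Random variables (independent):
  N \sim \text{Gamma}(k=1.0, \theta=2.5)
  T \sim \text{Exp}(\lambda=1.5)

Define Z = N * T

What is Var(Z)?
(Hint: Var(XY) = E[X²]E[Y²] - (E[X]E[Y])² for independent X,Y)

Var(XY) = E[X²]E[Y²] - (E[X]E[Y])²
E[N] = 2.5, Var(N) = 6.25
E[T] = 0.66666667, Var(T) = 0.44444444
E[N²] = 6.25 + 2.5² = 12.5
E[T²] = 0.44444444 + 0.66666667² = 0.88888889
Var(Z) = 12.5*0.88888889 - (2.5*0.66666667)²
= 11.111111 - 2.7777778 = 8.3333333

8.3333333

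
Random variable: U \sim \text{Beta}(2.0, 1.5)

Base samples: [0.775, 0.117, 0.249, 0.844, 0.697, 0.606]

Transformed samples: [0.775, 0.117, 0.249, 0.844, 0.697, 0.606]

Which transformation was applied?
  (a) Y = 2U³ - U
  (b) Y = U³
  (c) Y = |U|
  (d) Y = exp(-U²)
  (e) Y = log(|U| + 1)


Checking option (c) Y = |U|:
  U = 0.775 -> Y = 0.775 ✓
  U = 0.117 -> Y = 0.117 ✓
  U = 0.249 -> Y = 0.249 ✓
All samples match this transformation.

(c) |U|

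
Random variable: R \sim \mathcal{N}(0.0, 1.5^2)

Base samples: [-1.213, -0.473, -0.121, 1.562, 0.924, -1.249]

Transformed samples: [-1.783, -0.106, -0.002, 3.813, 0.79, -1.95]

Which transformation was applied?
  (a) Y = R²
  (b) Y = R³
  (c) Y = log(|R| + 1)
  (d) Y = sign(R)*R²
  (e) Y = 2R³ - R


Checking option (b) Y = R³:
  R = -1.213 -> Y = -1.783 ✓
  R = -0.473 -> Y = -0.106 ✓
  R = -0.121 -> Y = -0.002 ✓
All samples match this transformation.

(b) R³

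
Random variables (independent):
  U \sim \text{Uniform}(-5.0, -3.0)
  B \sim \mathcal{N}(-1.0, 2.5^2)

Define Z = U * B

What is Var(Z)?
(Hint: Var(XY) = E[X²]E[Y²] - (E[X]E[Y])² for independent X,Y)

Var(XY) = E[X²]E[Y²] - (E[X]E[Y])²
E[U] = -4, Var(U) = 0.33333333
E[B] = -1, Var(B) = 6.25
E[U²] = 0.33333333 + (-4)² = 16.333333
E[B²] = 6.25 + (-1)² = 7.25
Var(Z) = 16.333333*7.25 - (-4*(-1))²
= 118.41667 - 16 = 102.41667

102.41667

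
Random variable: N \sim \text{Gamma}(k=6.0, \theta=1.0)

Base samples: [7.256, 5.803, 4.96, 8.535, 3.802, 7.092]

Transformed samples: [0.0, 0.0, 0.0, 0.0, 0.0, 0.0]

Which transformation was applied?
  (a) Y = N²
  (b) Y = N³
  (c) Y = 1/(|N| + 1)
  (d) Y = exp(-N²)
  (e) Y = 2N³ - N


Checking option (d) Y = exp(-N²):
  N = 7.256 -> Y = 0.0 ✓
  N = 5.803 -> Y = 0.0 ✓
  N = 4.96 -> Y = 0.0 ✓
All samples match this transformation.

(d) exp(-N²)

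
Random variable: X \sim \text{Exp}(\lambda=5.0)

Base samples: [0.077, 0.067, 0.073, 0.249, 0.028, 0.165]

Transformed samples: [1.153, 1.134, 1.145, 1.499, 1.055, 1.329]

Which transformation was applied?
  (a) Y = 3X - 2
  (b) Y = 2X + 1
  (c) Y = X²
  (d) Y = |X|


Checking option (b) Y = 2X + 1:
  X = 0.077 -> Y = 1.153 ✓
  X = 0.067 -> Y = 1.134 ✓
  X = 0.073 -> Y = 1.145 ✓
All samples match this transformation.

(b) 2X + 1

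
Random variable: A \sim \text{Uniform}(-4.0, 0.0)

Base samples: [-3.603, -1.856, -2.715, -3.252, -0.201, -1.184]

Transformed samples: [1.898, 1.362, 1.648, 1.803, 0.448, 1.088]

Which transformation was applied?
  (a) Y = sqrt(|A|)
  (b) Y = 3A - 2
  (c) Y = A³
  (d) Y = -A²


Checking option (a) Y = sqrt(|A|):
  A = -3.603 -> Y = 1.898 ✓
  A = -1.856 -> Y = 1.362 ✓
  A = -2.715 -> Y = 1.648 ✓
All samples match this transformation.

(a) sqrt(|A|)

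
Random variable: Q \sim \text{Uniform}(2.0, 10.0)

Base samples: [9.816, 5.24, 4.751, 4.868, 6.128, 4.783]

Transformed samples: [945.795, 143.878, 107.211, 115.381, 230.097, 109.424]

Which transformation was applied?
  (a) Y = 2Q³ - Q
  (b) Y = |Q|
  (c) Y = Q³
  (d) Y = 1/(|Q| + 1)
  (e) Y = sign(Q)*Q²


Checking option (c) Y = Q³:
  Q = 9.816 -> Y = 945.795 ✓
  Q = 5.24 -> Y = 143.878 ✓
  Q = 4.751 -> Y = 107.211 ✓
All samples match this transformation.

(c) Q³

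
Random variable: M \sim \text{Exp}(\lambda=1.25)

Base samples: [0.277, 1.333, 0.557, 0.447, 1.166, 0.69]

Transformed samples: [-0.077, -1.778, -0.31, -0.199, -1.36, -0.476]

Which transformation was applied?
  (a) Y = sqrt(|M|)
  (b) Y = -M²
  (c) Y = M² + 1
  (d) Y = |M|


Checking option (b) Y = -M²:
  M = 0.277 -> Y = -0.077 ✓
  M = 1.333 -> Y = -1.778 ✓
  M = 0.557 -> Y = -0.31 ✓
All samples match this transformation.

(b) -M²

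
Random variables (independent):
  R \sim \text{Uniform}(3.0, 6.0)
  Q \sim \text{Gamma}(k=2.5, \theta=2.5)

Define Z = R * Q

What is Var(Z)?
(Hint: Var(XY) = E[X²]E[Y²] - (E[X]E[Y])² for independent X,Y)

Var(XY) = E[X²]E[Y²] - (E[X]E[Y])²
E[R] = 4.5, Var(R) = 0.75
E[Q] = 6.25, Var(Q) = 15.625
E[R²] = 0.75 + 4.5² = 21
E[Q²] = 15.625 + 6.25² = 54.6875
Var(Z) = 21*54.6875 - (4.5*6.25)²
= 1148.4375 - 791.01562 = 357.42188

357.42188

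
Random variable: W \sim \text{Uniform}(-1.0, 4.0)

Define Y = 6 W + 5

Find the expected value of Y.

For Y = 6W + 5:
E[Y] = 6 * E[W] + 5
E[W] = (-1 + 4)/2 = 1.5
E[Y] = 6 * 1.5 + 5 = 14

14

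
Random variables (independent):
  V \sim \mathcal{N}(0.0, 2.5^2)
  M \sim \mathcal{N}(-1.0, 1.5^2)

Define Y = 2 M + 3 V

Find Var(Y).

For independent RVs: Var(aX + bY) = a²Var(X) + b²Var(Y)
Var(V) = 6.25
Var(M) = 2.25
Var(Y) = 3²*6.25 + 2²*2.25
= 9*6.25 + 4*2.25 = 65.25

65.25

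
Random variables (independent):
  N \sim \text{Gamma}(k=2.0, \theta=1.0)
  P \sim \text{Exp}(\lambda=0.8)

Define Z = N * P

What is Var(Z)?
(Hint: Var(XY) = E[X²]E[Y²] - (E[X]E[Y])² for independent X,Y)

Var(XY) = E[X²]E[Y²] - (E[X]E[Y])²
E[N] = 2, Var(N) = 2
E[P] = 1.25, Var(P) = 1.5625
E[N²] = 2 + 2² = 6
E[P²] = 1.5625 + 1.25² = 3.125
Var(Z) = 6*3.125 - (2*1.25)²
= 18.75 - 6.25 = 12.5

12.5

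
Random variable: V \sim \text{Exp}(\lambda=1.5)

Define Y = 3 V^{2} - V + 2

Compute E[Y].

E[Y] = 3*E[V²] - 1*E[V] + 2
E[V] = 0.66666667
E[V²] = Var(V) + (E[V])² = 0.44444444 + 0.44444444 = 0.88888889
E[Y] = 3*0.88888889 - 1*0.66666667 + 2 = 4

4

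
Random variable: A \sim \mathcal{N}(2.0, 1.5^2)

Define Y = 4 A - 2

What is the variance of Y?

For Y = aA + b: Var(Y) = a² * Var(A)
Var(A) = 1.5^2 = 2.25
Var(Y) = 4² * 2.25 = 16 * 2.25 = 36

36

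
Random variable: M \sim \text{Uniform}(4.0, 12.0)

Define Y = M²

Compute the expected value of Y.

Using E[X²] = Var(X) + (E[X])²:
E[M] = 8
Var(M) = (12 - 4)^2/12 = 5.3333333
E[M²] = 5.3333333 + 8² = 5.3333333 + 64 = 69.333333

69.333333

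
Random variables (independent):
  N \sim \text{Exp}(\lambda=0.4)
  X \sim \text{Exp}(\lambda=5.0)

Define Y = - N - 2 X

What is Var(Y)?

For independent RVs: Var(aX + bY) = a²Var(X) + b²Var(Y)
Var(N) = 6.25
Var(X) = 0.04
Var(Y) = (-1)²*6.25 + (-2)²*0.04
= 1*6.25 + 4*0.04 = 6.41

6.41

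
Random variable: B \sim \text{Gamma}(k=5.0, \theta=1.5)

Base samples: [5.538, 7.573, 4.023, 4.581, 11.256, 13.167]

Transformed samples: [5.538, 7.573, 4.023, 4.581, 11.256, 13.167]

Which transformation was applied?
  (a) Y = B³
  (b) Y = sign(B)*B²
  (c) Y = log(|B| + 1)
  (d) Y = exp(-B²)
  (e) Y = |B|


Checking option (e) Y = |B|:
  B = 5.538 -> Y = 5.538 ✓
  B = 7.573 -> Y = 7.573 ✓
  B = 4.023 -> Y = 4.023 ✓
All samples match this transformation.

(e) |B|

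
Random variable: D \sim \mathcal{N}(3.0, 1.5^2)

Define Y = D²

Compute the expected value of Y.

E[D²] = Var(D) + (E[D])² = 2.25 + 9 = 11.25

11.25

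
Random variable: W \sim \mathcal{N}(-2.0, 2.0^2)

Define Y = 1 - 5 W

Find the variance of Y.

For Y = aW + b: Var(Y) = a² * Var(W)
Var(W) = 2.0^2 = 4
Var(Y) = (-5)² * 4 = 25 * 4 = 100

100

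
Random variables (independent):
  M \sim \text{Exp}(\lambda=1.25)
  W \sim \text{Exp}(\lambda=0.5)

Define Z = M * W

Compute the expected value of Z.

For independent RVs: E[XY] = E[X]*E[Y]
E[M] = 0.8
E[W] = 2
E[Z] = 0.8 * 2 = 1.6

1.6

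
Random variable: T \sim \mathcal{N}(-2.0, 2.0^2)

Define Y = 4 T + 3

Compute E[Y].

For Y = 4T + 3:
E[Y] = 4 * E[T] + 3
E[T] = -2.0 = -2
E[Y] = 4 * (-2) + 3 = -5

-5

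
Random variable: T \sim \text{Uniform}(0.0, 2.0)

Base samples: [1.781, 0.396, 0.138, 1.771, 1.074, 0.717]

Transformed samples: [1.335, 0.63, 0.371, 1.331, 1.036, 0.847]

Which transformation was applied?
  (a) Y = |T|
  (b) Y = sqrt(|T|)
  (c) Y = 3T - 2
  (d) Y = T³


Checking option (b) Y = sqrt(|T|):
  T = 1.781 -> Y = 1.335 ✓
  T = 0.396 -> Y = 0.63 ✓
  T = 0.138 -> Y = 0.371 ✓
All samples match this transformation.

(b) sqrt(|T|)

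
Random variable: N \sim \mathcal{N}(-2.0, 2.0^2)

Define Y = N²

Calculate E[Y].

Using E[X²] = Var(X) + (E[X])²:
E[N] = -2
Var(N) = 2.0^2 = 4
E[N²] = 4 + (-2)² = 4 + 4 = 8

8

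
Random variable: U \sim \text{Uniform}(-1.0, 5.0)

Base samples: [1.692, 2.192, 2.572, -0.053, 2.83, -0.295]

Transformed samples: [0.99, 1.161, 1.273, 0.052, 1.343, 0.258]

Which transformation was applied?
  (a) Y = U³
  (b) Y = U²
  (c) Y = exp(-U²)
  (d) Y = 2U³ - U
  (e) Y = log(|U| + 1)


Checking option (e) Y = log(|U| + 1):
  U = 1.692 -> Y = 0.99 ✓
  U = 2.192 -> Y = 1.161 ✓
  U = 2.572 -> Y = 1.273 ✓
All samples match this transformation.

(e) log(|U| + 1)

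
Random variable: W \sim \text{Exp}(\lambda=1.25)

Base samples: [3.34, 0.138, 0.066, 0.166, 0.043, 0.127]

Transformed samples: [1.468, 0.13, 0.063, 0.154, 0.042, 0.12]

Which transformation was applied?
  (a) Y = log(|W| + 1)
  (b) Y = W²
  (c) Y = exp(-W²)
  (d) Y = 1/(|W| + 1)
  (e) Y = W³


Checking option (a) Y = log(|W| + 1):
  W = 3.34 -> Y = 1.468 ✓
  W = 0.138 -> Y = 0.13 ✓
  W = 0.066 -> Y = 0.063 ✓
All samples match this transformation.

(a) log(|W| + 1)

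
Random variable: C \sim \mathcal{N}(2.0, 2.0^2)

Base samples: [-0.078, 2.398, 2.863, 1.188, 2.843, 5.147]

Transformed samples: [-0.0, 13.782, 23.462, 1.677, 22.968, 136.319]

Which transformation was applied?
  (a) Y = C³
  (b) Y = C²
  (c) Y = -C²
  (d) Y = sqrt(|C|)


Checking option (a) Y = C³:
  C = -0.078 -> Y = -0.0 ✓
  C = 2.398 -> Y = 13.782 ✓
  C = 2.863 -> Y = 23.462 ✓
All samples match this transformation.

(a) C³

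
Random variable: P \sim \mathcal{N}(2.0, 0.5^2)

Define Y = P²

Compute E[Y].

E[P²] = Var(P) + (E[P])² = 0.25 + 4 = 4.25

4.25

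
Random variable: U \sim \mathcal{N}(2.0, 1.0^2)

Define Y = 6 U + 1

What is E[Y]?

For Y = 6U + 1:
E[Y] = 6 * E[U] + 1
E[U] = 2.0 = 2
E[Y] = 6 * 2 + 1 = 13

13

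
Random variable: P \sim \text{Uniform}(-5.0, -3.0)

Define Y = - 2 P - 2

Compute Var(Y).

For Y = aP + b: Var(Y) = a² * Var(P)
Var(P) = (-3 + 5)^2/12 = 0.33333333
Var(Y) = (-2)² * 0.33333333 = 4 * 0.33333333 = 1.3333333

1.3333333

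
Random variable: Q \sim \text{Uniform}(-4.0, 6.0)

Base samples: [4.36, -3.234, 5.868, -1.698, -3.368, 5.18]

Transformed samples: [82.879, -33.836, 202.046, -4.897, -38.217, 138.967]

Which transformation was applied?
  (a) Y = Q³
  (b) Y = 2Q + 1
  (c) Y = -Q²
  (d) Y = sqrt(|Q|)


Checking option (a) Y = Q³:
  Q = 4.36 -> Y = 82.879 ✓
  Q = -3.234 -> Y = -33.836 ✓
  Q = 5.868 -> Y = 202.046 ✓
All samples match this transformation.

(a) Q³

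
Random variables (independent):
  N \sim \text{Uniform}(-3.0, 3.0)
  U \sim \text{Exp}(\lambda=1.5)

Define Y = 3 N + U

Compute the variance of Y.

For independent RVs: Var(aX + bY) = a²Var(X) + b²Var(Y)
Var(N) = 3
Var(U) = 0.44444444
Var(Y) = 3²*3 + 1²*0.44444444
= 9*3 + 1*0.44444444 = 27.444444

27.444444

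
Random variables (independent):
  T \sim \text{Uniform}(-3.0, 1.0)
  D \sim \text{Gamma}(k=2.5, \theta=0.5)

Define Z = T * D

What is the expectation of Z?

For independent RVs: E[XY] = E[X]*E[Y]
E[T] = -1
E[D] = 1.25
E[Z] = -1 * 1.25 = -1.25

-1.25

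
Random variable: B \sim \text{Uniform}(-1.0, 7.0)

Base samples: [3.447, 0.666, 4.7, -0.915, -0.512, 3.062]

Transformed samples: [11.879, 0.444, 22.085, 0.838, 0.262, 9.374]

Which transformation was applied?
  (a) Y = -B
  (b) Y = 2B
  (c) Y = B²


Checking option (c) Y = B²:
  B = 3.447 -> Y = 11.879 ✓
  B = 0.666 -> Y = 0.444 ✓
  B = 4.7 -> Y = 22.085 ✓
All samples match this transformation.

(c) B²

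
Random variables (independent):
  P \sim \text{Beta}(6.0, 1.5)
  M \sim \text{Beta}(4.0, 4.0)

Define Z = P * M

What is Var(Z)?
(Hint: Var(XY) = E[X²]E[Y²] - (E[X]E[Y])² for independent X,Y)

Var(XY) = E[X²]E[Y²] - (E[X]E[Y])²
E[P] = 0.8, Var(P) = 0.018823529
E[M] = 0.5, Var(M) = 0.027777778
E[P²] = 0.018823529 + 0.8² = 0.65882353
E[M²] = 0.027777778 + 0.5² = 0.27777778
Var(Z) = 0.65882353*0.27777778 - (0.8*0.5)²
= 0.18300654 - 0.16 = 0.023006536

0.023006536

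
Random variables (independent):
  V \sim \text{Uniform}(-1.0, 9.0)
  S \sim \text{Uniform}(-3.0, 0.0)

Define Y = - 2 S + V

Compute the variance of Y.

For independent RVs: Var(aX + bY) = a²Var(X) + b²Var(Y)
Var(V) = 8.3333333
Var(S) = 0.75
Var(Y) = 1²*8.3333333 + (-2)²*0.75
= 1*8.3333333 + 4*0.75 = 11.333333

11.333333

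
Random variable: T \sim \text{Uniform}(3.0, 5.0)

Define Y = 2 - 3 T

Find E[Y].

For Y = -3T + 2:
E[Y] = -3 * E[T] + 2
E[T] = (3 + 5)/2 = 4
E[Y] = -3 * 4 + 2 = -10

-10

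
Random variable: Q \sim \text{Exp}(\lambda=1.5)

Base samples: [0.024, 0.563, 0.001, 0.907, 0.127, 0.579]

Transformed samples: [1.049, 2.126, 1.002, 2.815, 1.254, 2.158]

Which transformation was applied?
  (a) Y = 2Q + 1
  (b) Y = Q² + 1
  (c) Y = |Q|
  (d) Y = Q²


Checking option (a) Y = 2Q + 1:
  Q = 0.024 -> Y = 1.049 ✓
  Q = 0.563 -> Y = 2.126 ✓
  Q = 0.001 -> Y = 1.002 ✓
All samples match this transformation.

(a) 2Q + 1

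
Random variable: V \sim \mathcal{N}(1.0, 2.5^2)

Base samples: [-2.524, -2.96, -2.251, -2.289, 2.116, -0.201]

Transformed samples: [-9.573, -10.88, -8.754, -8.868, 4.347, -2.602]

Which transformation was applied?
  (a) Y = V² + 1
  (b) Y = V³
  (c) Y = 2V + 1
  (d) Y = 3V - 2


Checking option (d) Y = 3V - 2:
  V = -2.524 -> Y = -9.573 ✓
  V = -2.96 -> Y = -10.88 ✓
  V = -2.251 -> Y = -8.754 ✓
All samples match this transformation.

(d) 3V - 2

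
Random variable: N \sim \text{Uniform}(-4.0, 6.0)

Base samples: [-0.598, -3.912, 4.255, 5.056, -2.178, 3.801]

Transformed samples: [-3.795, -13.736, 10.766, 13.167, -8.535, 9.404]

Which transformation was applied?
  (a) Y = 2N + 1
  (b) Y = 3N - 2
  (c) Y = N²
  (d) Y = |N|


Checking option (b) Y = 3N - 2:
  N = -0.598 -> Y = -3.795 ✓
  N = -3.912 -> Y = -13.736 ✓
  N = 4.255 -> Y = 10.766 ✓
All samples match this transformation.

(b) 3N - 2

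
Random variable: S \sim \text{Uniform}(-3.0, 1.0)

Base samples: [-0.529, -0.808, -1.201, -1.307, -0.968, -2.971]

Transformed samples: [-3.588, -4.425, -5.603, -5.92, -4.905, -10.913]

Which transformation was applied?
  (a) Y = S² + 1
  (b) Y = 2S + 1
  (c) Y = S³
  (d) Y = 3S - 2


Checking option (d) Y = 3S - 2:
  S = -0.529 -> Y = -3.588 ✓
  S = -0.808 -> Y = -4.425 ✓
  S = -1.201 -> Y = -5.603 ✓
All samples match this transformation.

(d) 3S - 2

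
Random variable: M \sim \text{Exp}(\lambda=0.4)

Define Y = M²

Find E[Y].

Using E[X²] = Var(X) + (E[X])²:
E[M] = 2.5
Var(M) = 1/0.4^2 = 6.25
E[M²] = 6.25 + 2.5² = 6.25 + 6.25 = 12.5

12.5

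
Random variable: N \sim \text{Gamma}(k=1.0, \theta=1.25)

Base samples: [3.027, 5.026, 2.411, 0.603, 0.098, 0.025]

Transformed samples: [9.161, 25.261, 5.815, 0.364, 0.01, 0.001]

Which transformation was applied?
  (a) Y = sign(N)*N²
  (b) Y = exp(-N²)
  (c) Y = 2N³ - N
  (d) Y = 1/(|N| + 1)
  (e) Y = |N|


Checking option (a) Y = sign(N)*N²:
  N = 3.027 -> Y = 9.161 ✓
  N = 5.026 -> Y = 25.261 ✓
  N = 2.411 -> Y = 5.815 ✓
All samples match this transformation.

(a) sign(N)*N²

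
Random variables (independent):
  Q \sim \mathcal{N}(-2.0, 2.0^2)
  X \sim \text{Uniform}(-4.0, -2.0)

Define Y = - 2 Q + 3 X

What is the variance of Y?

For independent RVs: Var(aX + bY) = a²Var(X) + b²Var(Y)
Var(Q) = 4
Var(X) = 0.33333333
Var(Y) = (-2)²*4 + 3²*0.33333333
= 4*4 + 9*0.33333333 = 19

19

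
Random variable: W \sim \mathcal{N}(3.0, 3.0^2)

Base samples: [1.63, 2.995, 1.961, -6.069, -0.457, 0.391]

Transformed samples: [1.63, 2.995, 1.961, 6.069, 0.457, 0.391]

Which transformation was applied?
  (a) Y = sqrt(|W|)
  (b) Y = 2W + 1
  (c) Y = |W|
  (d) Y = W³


Checking option (c) Y = |W|:
  W = 1.63 -> Y = 1.63 ✓
  W = 2.995 -> Y = 2.995 ✓
  W = 1.961 -> Y = 1.961 ✓
All samples match this transformation.

(c) |W|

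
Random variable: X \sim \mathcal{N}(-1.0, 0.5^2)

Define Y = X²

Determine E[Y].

Using E[X²] = Var(X) + (E[X])²:
E[X] = -1
Var(X) = 0.5^2 = 0.25
E[X²] = 0.25 + (-1)² = 0.25 + 1 = 1.25

1.25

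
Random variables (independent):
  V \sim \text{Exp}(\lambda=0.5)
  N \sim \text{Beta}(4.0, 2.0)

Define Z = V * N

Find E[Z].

For independent RVs: E[XY] = E[X]*E[Y]
E[V] = 2
E[N] = 0.66666667
E[Z] = 2 * 0.66666667 = 1.3333333

1.3333333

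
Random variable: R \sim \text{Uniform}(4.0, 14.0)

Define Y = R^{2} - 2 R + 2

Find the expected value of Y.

E[Y] = 1*E[R²] - 2*E[R] + 2
E[R] = 9
E[R²] = Var(R) + (E[R])² = 8.3333333 + 81 = 89.333333
E[Y] = 1*89.333333 - 2*9 + 2 = 73.333333

73.333333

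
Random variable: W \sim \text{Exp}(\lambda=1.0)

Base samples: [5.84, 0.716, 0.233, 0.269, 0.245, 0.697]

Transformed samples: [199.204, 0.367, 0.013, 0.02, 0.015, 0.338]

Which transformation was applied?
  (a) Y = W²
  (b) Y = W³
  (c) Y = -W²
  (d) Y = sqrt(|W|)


Checking option (b) Y = W³:
  W = 5.84 -> Y = 199.204 ✓
  W = 0.716 -> Y = 0.367 ✓
  W = 0.233 -> Y = 0.013 ✓
All samples match this transformation.

(b) W³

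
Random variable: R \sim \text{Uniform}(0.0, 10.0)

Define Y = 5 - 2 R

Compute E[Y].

For Y = -2R + 5:
E[Y] = -2 * E[R] + 5
E[R] = (0 + 10)/2 = 5
E[Y] = -2 * 5 + 5 = -5

-5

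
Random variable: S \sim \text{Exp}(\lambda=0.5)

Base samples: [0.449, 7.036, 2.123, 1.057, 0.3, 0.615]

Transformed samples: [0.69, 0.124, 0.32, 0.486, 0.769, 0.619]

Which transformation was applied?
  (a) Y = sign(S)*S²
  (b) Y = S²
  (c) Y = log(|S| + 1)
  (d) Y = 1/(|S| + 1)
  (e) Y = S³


Checking option (d) Y = 1/(|S| + 1):
  S = 0.449 -> Y = 0.69 ✓
  S = 7.036 -> Y = 0.124 ✓
  S = 2.123 -> Y = 0.32 ✓
All samples match this transformation.

(d) 1/(|S| + 1)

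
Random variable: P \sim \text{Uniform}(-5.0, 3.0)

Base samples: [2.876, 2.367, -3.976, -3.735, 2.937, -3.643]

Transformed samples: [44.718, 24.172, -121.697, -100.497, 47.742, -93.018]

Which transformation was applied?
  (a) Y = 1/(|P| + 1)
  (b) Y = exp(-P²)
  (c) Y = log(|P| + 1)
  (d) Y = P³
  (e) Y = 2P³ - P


Checking option (e) Y = 2P³ - P:
  P = 2.876 -> Y = 44.718 ✓
  P = 2.367 -> Y = 24.172 ✓
  P = -3.976 -> Y = -121.697 ✓
All samples match this transformation.

(e) 2P³ - P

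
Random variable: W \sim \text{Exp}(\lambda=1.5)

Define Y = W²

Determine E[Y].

Using E[X²] = Var(X) + (E[X])²:
E[W] = 0.66666667
Var(W) = 1/1.5^2 = 0.44444444
E[W²] = 0.44444444 + 0.66666667² = 0.44444444 + 0.44444444 = 0.88888889

0.88888889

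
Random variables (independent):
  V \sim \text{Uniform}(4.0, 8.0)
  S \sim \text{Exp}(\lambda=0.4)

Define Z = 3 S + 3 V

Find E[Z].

E[Z] = 3*E[V] + 3*E[S]
E[V] = 6
E[S] = 2.5
E[Z] = 3*6 + 3*2.5 = 25.5

25.5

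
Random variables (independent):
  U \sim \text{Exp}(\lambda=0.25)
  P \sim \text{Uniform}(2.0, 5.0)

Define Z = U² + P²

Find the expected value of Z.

E[Z] = E[U²] + E[P²]
E[U²] = Var(U) + E[U]² = 16 + 16 = 32
E[P²] = Var(P) + E[P]² = 0.75 + 12.25 = 13
E[Z] = 32 + 13 = 45

45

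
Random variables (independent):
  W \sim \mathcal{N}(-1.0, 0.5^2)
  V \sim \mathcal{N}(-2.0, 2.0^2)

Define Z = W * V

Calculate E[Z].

For independent RVs: E[XY] = E[X]*E[Y]
E[W] = -1
E[V] = -2
E[Z] = -1 * (-2) = 2

2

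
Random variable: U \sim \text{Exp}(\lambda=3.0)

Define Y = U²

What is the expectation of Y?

Using E[X²] = Var(X) + (E[X])²:
E[U] = 0.33333333
Var(U) = 1/3.0^2 = 0.11111111
E[U²] = 0.11111111 + 0.33333333² = 0.11111111 + 0.11111111 = 0.22222222

0.22222222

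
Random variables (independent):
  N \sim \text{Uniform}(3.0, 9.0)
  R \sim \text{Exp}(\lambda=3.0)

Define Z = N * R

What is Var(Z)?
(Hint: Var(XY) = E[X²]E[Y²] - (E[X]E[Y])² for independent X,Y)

Var(XY) = E[X²]E[Y²] - (E[X]E[Y])²
E[N] = 6, Var(N) = 3
E[R] = 0.33333333, Var(R) = 0.11111111
E[N²] = 3 + 6² = 39
E[R²] = 0.11111111 + 0.33333333² = 0.22222222
Var(Z) = 39*0.22222222 - (6*0.33333333)²
= 8.6666667 - 4 = 4.6666667

4.6666667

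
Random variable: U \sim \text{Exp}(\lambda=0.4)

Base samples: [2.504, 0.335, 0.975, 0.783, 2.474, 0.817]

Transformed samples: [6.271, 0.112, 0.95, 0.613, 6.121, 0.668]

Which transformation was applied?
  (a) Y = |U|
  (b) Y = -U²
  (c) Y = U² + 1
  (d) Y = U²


Checking option (d) Y = U²:
  U = 2.504 -> Y = 6.271 ✓
  U = 0.335 -> Y = 0.112 ✓
  U = 0.975 -> Y = 0.95 ✓
All samples match this transformation.

(d) U²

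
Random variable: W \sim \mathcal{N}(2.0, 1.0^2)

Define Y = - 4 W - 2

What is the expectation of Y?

For Y = -4W - 2:
E[Y] = -4 * E[W] - 2
E[W] = 2.0 = 2
E[Y] = -4 * 2 - 2 = -10

-10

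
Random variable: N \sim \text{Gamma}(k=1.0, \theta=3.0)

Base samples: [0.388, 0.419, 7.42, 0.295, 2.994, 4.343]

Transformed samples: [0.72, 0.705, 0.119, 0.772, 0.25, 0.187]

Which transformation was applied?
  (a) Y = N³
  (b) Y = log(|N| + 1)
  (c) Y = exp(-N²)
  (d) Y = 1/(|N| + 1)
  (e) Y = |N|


Checking option (d) Y = 1/(|N| + 1):
  N = 0.388 -> Y = 0.72 ✓
  N = 0.419 -> Y = 0.705 ✓
  N = 7.42 -> Y = 0.119 ✓
All samples match this transformation.

(d) 1/(|N| + 1)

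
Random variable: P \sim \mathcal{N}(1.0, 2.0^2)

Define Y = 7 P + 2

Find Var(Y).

For Y = aP + b: Var(Y) = a² * Var(P)
Var(P) = 2.0^2 = 4
Var(Y) = 7² * 4 = 49 * 4 = 196

196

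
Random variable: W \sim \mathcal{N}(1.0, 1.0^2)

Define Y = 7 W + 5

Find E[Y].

For Y = 7W + 5:
E[Y] = 7 * E[W] + 5
E[W] = 1.0 = 1
E[Y] = 7 * 1 + 5 = 12

12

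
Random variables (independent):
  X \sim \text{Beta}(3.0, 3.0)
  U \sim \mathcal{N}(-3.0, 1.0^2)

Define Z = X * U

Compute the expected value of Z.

For independent RVs: E[XY] = E[X]*E[Y]
E[X] = 0.5
E[U] = -3
E[Z] = 0.5 * (-3) = -1.5

-1.5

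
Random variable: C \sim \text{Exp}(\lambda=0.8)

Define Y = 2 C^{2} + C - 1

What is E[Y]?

E[Y] = 2*E[C²] + 1*E[C] - 1
E[C] = 1.25
E[C²] = Var(C) + (E[C])² = 1.5625 + 1.5625 = 3.125
E[Y] = 2*3.125 + 1*1.25 - 1 = 6.5

6.5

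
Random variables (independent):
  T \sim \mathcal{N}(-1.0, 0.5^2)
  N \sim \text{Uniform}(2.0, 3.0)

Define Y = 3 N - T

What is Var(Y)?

For independent RVs: Var(aX + bY) = a²Var(X) + b²Var(Y)
Var(T) = 0.25
Var(N) = 0.083333333
Var(Y) = (-1)²*0.25 + 3²*0.083333333
= 1*0.25 + 9*0.083333333 = 1

1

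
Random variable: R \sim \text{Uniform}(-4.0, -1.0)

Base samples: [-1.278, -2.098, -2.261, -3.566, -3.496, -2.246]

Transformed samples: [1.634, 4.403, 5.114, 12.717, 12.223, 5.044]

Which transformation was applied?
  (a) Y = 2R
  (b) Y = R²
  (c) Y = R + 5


Checking option (b) Y = R²:
  R = -1.278 -> Y = 1.634 ✓
  R = -2.098 -> Y = 4.403 ✓
  R = -2.261 -> Y = 5.114 ✓
All samples match this transformation.

(b) R²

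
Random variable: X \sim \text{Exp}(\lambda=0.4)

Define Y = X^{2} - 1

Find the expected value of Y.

E[Y] = 1*E[X²] - 1
E[X] = 2.5
E[X²] = Var(X) + (E[X])² = 6.25 + 6.25 = 12.5
E[Y] = 1*12.5 - 1 = 11.5

11.5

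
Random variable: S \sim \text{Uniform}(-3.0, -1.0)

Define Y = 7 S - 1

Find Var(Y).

For Y = aS + b: Var(Y) = a² * Var(S)
Var(S) = (-1 + 3)^2/12 = 0.33333333
Var(Y) = 7² * 0.33333333 = 49 * 0.33333333 = 16.333333

16.333333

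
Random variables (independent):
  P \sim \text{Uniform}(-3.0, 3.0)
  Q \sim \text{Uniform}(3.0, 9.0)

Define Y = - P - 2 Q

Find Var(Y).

For independent RVs: Var(aX + bY) = a²Var(X) + b²Var(Y)
Var(P) = 3
Var(Q) = 3
Var(Y) = (-1)²*3 + (-2)²*3
= 1*3 + 4*3 = 15

15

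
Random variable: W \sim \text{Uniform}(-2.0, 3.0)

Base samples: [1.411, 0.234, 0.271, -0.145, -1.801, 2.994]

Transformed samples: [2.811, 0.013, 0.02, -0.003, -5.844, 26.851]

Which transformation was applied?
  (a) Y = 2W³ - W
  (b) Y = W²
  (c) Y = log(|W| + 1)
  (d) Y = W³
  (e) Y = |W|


Checking option (d) Y = W³:
  W = 1.411 -> Y = 2.811 ✓
  W = 0.234 -> Y = 0.013 ✓
  W = 0.271 -> Y = 0.02 ✓
All samples match this transformation.

(d) W³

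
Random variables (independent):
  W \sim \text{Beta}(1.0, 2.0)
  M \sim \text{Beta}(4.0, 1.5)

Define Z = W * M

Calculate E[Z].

For independent RVs: E[XY] = E[X]*E[Y]
E[W] = 0.33333333
E[M] = 0.72727273
E[Z] = 0.33333333 * 0.72727273 = 0.24242424

0.24242424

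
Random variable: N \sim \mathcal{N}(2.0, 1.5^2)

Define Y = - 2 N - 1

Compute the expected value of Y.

For Y = -2N - 1:
E[Y] = -2 * E[N] - 1
E[N] = 2.0 = 2
E[Y] = -2 * 2 - 1 = -5

-5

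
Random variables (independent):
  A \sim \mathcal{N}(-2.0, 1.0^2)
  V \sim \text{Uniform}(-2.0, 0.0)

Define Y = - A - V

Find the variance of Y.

For independent RVs: Var(aX + bY) = a²Var(X) + b²Var(Y)
Var(A) = 1
Var(V) = 0.33333333
Var(Y) = (-1)²*1 + (-1)²*0.33333333
= 1*1 + 1*0.33333333 = 1.3333333

1.3333333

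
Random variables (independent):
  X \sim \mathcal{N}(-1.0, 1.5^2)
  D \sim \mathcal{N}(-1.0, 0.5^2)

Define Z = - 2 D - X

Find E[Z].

E[Z] = -1*E[X] - 2*E[D]
E[X] = -1
E[D] = -1
E[Z] = -1*(-1) - 2*(-1) = 3

3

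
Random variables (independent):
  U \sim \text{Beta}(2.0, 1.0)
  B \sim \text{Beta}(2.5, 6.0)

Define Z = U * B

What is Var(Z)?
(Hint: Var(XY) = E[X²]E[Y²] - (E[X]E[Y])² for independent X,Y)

Var(XY) = E[X²]E[Y²] - (E[X]E[Y])²
E[U] = 0.66666667, Var(U) = 0.055555556
E[B] = 0.29411765, Var(B) = 0.021853943
E[U²] = 0.055555556 + 0.66666667² = 0.5
E[B²] = 0.021853943 + 0.29411765² = 0.10835913
Var(Z) = 0.5*0.10835913 - (0.66666667*0.29411765)²
= 0.054179567 - 0.038446751 = 0.015732815

0.015732815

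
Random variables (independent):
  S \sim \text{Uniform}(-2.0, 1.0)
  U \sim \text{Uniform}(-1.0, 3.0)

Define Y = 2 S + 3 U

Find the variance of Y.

For independent RVs: Var(aX + bY) = a²Var(X) + b²Var(Y)
Var(S) = 0.75
Var(U) = 1.3333333
Var(Y) = 2²*0.75 + 3²*1.3333333
= 4*0.75 + 9*1.3333333 = 15

15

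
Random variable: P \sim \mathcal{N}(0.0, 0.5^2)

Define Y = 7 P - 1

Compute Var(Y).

For Y = aP + b: Var(Y) = a² * Var(P)
Var(P) = 0.5^2 = 0.25
Var(Y) = 7² * 0.25 = 49 * 0.25 = 12.25

12.25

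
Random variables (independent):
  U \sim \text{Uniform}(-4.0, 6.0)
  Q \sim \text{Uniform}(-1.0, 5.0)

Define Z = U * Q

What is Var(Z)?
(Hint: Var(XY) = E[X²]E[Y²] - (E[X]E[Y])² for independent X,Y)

Var(XY) = E[X²]E[Y²] - (E[X]E[Y])²
E[U] = 1, Var(U) = 8.3333333
E[Q] = 2, Var(Q) = 3
E[U²] = 8.3333333 + 1² = 9.3333333
E[Q²] = 3 + 2² = 7
Var(Z) = 9.3333333*7 - (1*2)²
= 65.333333 - 4 = 61.333333

61.333333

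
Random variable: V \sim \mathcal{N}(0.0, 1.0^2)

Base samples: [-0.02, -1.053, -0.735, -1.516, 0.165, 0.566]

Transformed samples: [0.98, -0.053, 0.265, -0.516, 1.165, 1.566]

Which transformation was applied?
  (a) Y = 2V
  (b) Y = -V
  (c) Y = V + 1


Checking option (c) Y = V + 1:
  V = -0.02 -> Y = 0.98 ✓
  V = -1.053 -> Y = -0.053 ✓
  V = -0.735 -> Y = 0.265 ✓
All samples match this transformation.

(c) V + 1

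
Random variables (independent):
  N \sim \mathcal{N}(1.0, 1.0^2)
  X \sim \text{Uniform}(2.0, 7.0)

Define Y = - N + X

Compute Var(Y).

For independent RVs: Var(aX + bY) = a²Var(X) + b²Var(Y)
Var(N) = 1
Var(X) = 2.0833333
Var(Y) = (-1)²*1 + 1²*2.0833333
= 1*1 + 1*2.0833333 = 3.0833333

3.0833333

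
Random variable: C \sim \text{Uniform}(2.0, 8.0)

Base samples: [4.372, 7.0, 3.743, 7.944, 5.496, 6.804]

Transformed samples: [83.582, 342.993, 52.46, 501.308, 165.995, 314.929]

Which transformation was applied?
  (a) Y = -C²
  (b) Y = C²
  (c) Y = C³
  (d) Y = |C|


Checking option (c) Y = C³:
  C = 4.372 -> Y = 83.582 ✓
  C = 7.0 -> Y = 342.993 ✓
  C = 3.743 -> Y = 52.46 ✓
All samples match this transformation.

(c) C³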